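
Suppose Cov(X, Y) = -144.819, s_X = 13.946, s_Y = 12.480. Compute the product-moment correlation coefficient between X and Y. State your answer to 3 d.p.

r = Cov(X,Y) / (s_X · s_Y) = -144.819 / (13.946 × 12.480)
  = -144.819 / 174.0461 ≈ -0.832

-0.832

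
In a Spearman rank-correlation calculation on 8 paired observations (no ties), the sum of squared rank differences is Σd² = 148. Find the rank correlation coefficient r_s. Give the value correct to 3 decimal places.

-0.762

ρ = 1 − 6Σd² / [n(n²−1)] = 1 − 6×148 / (8×63)
  = 1 − 888/504 = 1 − 1.7619 ≈ -0.762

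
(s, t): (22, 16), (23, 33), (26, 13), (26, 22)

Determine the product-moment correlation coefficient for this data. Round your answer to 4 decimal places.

-0.2929

n = 4, Σs = 97, Σt = 84, Σs² = 2365, Σt² = 1998, Σst = 2021
nΣst − ΣsΣt = 8084 − 8148 = -64
nΣs² − (Σs)² = 9460 − 9409 = 51; nΣt² − (Σt)² = 7992 − 7056 = 936
r = -64 / √(51 × 936) = -64 / 218.4857 ≈ -0.2929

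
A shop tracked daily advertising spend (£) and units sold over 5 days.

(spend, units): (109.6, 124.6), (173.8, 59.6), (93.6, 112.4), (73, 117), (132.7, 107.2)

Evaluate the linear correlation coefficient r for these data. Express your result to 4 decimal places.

-0.8508

n = 5, Σx = 582.7, Σy = 520.8, Σx² = 73917.85, Σy² = 56891.92, Σxy = 57301.72
nΣxy − ΣxΣy = 286508.6 − 303470.16 = -16961.56
nΣx² − (Σx)² = 369589.25 − 339539.29 = 30049.96; nΣy² − (Σy)² = 284459.6 − 271232.64 = 13226.96
r = -16961.56 / √(30049.96 × 13226.96) = -16961.56 / 19936.6401 ≈ -0.8508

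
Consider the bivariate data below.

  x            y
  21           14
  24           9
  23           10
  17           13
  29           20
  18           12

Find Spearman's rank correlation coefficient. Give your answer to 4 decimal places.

Rank x: 3, 5, 4, 1, 6, 2
Rank y: 5, 1, 2, 4, 6, 3
d = rank(x) − rank(y): -2, 4, 2, -3, 0, -1; Σd² = 34
ρ = 1 − 6Σd² / [n(n²−1)] = 1 − 6×34 / (6×35) = 1 − 204/210 ≈ 0.0286

0.0286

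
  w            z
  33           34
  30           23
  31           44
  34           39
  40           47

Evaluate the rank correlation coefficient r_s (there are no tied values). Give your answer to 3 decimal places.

0.700

Rank w: 3, 1, 2, 4, 5
Rank z: 2, 1, 4, 3, 5
d = rank(w) − rank(z): 1, 0, -2, 1, 0; Σd² = 6
ρ = 1 − 6Σd² / [n(n²−1)] = 1 − 6×6 / (5×24) = 1 − 36/120 ≈ 0.700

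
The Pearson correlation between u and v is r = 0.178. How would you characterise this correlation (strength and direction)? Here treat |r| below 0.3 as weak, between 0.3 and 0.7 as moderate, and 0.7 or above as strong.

weak positive

r = 0.178 > 0 so the relationship is positive.
|r| = 0.178, which falls in the weak range.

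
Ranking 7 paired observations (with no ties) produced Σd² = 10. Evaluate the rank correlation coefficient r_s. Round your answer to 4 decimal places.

0.8214

ρ = 1 − 6Σd² / [n(n²−1)] = 1 − 6×10 / (7×48)
  = 1 − 60/336 = 1 − 0.17857 ≈ 0.8214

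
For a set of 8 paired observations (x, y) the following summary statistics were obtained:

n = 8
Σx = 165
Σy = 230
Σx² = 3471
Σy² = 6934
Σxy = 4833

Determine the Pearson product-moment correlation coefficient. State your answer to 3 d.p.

r = (nΣxy − ΣxΣy) / √[(nΣx² − (Σx)²)(nΣy² − (Σy)²)]
Numerator: 8×4833 − 165×230 = 714
Denominator: √[(27768 − 27225)(55472 − 52900)] = √[543 × 2572] = 1181.7766
r = 714 / 1181.7766 ≈ 0.604

0.604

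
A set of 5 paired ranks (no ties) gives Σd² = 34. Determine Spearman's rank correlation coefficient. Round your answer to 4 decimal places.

-0.7000

ρ = 1 − 6Σd² / [n(n²−1)] = 1 − 6×34 / (5×24)
  = 1 − 204/120 = 1 − 1.70000 ≈ -0.7000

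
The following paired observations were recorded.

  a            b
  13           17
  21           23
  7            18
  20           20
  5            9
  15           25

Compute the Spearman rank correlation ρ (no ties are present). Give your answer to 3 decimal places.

0.771

Rank a: 3, 6, 2, 5, 1, 4
Rank b: 2, 5, 3, 4, 1, 6
d = rank(a) − rank(b): 1, 1, -1, 1, 0, -2; Σd² = 8
ρ = 1 − 6Σd² / [n(n²−1)] = 1 − 6×8 / (6×35) = 1 − 48/210 ≈ 0.771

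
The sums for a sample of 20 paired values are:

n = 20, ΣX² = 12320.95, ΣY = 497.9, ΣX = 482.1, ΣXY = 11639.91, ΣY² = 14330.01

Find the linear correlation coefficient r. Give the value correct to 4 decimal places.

r = (nΣXY − ΣXΣY) / √[(nΣX² − (ΣX)²)(nΣY² − (ΣY)²)]
Numerator: 20×11639.91 − 482.1×497.9 = -7239.39
Denominator: √[(246419 − 232420.41)(286600.2 − 247904.41)] = √[13998.59 × 38695.79] = 23274.1595
r = -7239.39 / 23274.1595 ≈ -0.3110

-0.3110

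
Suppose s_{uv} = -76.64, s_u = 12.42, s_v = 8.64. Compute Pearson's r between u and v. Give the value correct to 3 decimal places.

r = Cov(u,v) / (s_u · s_v) = -76.64 / (12.42 × 8.64)
  = -76.64 / 107.3088 ≈ -0.714

-0.714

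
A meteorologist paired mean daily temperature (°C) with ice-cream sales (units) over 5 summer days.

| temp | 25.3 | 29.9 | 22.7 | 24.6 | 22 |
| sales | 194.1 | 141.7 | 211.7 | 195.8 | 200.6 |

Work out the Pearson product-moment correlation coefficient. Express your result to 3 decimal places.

-0.948

n = 5, Σx = 124.5, Σy = 943.9, Σx² = 3138.55, Σy² = 181148.59, Σxy = 23183.03
nΣxy − ΣxΣy = 115915.15 − 117515.55 = -1600.4
nΣx² − (Σx)² = 15692.75 − 15500.25 = 192.5; nΣy² − (Σy)² = 905742.95 − 890947.21 = 14795.74
r = -1600.4 / √(192.5 × 14795.74) = -1600.4 / 1687.6552 ≈ -0.948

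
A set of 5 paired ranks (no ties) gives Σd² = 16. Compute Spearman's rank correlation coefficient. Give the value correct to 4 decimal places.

ρ = 1 − 6Σd² / [n(n²−1)] = 1 − 6×16 / (5×24)
  = 1 − 96/120 = 1 − 0.80000 ≈ 0.2000

0.2000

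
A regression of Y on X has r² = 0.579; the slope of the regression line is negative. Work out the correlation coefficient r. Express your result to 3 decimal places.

-0.761

|r| = √0.579 = 0.761
The association is negative, so r = −0.761.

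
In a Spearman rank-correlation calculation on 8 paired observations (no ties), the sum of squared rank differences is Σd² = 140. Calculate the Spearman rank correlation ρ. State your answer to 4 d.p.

ρ = 1 − 6Σd² / [n(n²−1)] = 1 − 6×140 / (8×63)
  = 1 − 840/504 = 1 − 1.66667 ≈ -0.6667

-0.6667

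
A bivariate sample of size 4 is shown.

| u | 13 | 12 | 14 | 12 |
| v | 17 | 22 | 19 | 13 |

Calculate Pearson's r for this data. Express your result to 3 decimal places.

0.161

n = 4, Σu = 51, Σv = 71, Σu² = 653, Σv² = 1303, Σuv = 907
nΣuv − ΣuΣv = 3628 − 3621 = 7
nΣu² − (Σu)² = 2612 − 2601 = 11; nΣv² − (Σv)² = 5212 − 5041 = 171
r = 7 / √(11 × 171) = 7 / 43.3705 ≈ 0.161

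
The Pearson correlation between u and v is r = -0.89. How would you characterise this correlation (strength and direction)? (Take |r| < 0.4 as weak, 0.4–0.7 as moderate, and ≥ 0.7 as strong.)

strong negative

r = -0.89 < 0 so the relationship is negative.
|r| = 0.89, which falls in the strong range.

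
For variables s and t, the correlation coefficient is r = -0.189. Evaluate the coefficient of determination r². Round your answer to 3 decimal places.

r² = (-0.189)² = 0.036

0.036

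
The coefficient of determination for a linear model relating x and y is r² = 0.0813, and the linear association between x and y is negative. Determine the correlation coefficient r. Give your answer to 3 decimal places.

|r| = √0.0813 = 0.285
The association is negative, so r = −0.285.

-0.285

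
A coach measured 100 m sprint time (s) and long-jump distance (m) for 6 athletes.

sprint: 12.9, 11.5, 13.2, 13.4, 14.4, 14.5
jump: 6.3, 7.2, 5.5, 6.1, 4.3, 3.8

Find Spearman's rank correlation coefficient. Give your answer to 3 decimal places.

Rank sprint: 2, 1, 3, 4, 5, 6
Rank jump: 5, 6, 3, 4, 2, 1
d = rank(sprint) − rank(jump): -3, -5, 0, 0, 3, 5; Σd² = 68
ρ = 1 − 6Σd² / [n(n²−1)] = 1 − 6×68 / (6×35) = 1 − 408/210 ≈ -0.943

-0.943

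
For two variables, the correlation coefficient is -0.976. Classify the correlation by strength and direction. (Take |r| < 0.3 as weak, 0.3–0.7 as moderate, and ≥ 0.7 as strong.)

r = -0.976 < 0 so the relationship is negative.
|r| = 0.976, which falls in the strong range.

strong negative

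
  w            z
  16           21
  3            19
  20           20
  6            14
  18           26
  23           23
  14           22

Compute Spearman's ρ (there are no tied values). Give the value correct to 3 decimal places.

0.643

Rank w: 4, 1, 6, 2, 5, 7, 3
Rank z: 4, 2, 3, 1, 7, 6, 5
d = rank(w) − rank(z): 0, -1, 3, 1, -2, 1, -2; Σd² = 20
ρ = 1 − 6Σd² / [n(n²−1)] = 1 − 6×20 / (7×48) = 1 − 120/336 ≈ 0.643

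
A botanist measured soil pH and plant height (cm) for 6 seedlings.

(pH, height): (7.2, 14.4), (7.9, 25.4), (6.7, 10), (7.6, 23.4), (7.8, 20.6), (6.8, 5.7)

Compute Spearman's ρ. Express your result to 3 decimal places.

0.886

Rank pH: 3, 6, 1, 4, 5, 2
Rank height: 3, 6, 2, 5, 4, 1
d = rank(pH) − rank(height): 0, 0, -1, -1, 1, 1; Σd² = 4
ρ = 1 − 6Σd² / [n(n²−1)] = 1 − 6×4 / (6×35) = 1 − 24/210 ≈ 0.886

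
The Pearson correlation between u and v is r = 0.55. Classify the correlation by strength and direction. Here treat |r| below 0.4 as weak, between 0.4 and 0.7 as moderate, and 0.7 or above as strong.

moderate positive

r = 0.55 > 0 so the relationship is positive.
|r| = 0.55, which falls in the moderate range.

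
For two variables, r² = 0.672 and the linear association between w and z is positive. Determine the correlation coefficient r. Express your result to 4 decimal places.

0.8198

|r| = √0.672 = 0.8198
The association is positive, so r = 0.8198.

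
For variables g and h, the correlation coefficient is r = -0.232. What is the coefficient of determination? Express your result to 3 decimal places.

r² = (-0.232)² = 0.054

0.054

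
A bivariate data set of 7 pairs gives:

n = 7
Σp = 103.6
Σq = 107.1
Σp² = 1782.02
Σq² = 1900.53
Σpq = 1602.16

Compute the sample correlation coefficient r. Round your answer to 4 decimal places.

r = (nΣpq − ΣpΣq) / √[(nΣp² − (Σp)²)(nΣq² − (Σq)²)]
Numerator: 7×1602.16 − 103.6×107.1 = 119.56
Denominator: √[(12474.14 − 10732.96)(13303.71 − 11470.41)] = √[1741.18 × 1833.3] = 1786.6464
r = 119.56 / 1786.6464 ≈ 0.0669

0.0669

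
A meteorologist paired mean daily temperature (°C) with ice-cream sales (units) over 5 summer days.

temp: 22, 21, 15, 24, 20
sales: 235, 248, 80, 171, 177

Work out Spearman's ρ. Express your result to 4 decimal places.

0.3000

Rank temp: 4, 3, 1, 5, 2
Rank sales: 4, 5, 1, 2, 3
d = rank(temp) − rank(sales): 0, -2, 0, 3, -1; Σd² = 14
ρ = 1 − 6Σd² / [n(n²−1)] = 1 − 6×14 / (5×24) = 1 − 84/120 ≈ 0.3000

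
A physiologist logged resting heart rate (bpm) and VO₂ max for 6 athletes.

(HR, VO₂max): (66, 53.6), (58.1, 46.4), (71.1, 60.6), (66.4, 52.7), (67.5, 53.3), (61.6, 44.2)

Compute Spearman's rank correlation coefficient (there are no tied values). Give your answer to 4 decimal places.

0.7714

Rank HR: 3, 1, 6, 4, 5, 2
Rank VO₂max: 5, 2, 6, 3, 4, 1
d = rank(HR) − rank(VO₂max): -2, -1, 0, 1, 1, 1; Σd² = 8
ρ = 1 − 6Σd² / [n(n²−1)] = 1 − 6×8 / (6×35) = 1 − 48/210 ≈ 0.7714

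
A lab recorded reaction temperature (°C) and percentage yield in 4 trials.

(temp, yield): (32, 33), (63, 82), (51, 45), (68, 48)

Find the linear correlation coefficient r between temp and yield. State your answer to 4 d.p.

n = 4, Σx = 214, Σy = 208, Σx² = 12218, Σy² = 12142, Σxy = 11781
nΣxy − ΣxΣy = 47124 − 44512 = 2612
nΣx² − (Σx)² = 48872 − 45796 = 3076; nΣy² − (Σy)² = 48568 − 43264 = 5304
r = 2612 / √(3076 × 5304) = 2612 / 4039.1960 ≈ 0.6467

0.6467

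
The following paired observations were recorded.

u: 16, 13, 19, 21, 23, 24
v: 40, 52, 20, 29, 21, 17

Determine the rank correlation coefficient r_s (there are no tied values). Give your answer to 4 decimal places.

-0.8286

Rank u: 2, 1, 3, 4, 5, 6
Rank v: 5, 6, 2, 4, 3, 1
d = rank(u) − rank(v): -3, -5, 1, 0, 2, 5; Σd² = 64
ρ = 1 − 6Σd² / [n(n²−1)] = 1 − 6×64 / (6×35) = 1 − 384/210 ≈ -0.8286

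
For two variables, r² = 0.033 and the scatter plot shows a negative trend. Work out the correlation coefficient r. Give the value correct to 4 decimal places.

|r| = √0.033 = 0.1817
The association is negative, so r = −0.1817.

-0.1817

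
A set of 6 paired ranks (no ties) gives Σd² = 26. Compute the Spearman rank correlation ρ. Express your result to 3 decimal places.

ρ = 1 − 6Σd² / [n(n²−1)] = 1 − 6×26 / (6×35)
  = 1 − 156/210 = 1 − 0.7429 ≈ 0.257

0.257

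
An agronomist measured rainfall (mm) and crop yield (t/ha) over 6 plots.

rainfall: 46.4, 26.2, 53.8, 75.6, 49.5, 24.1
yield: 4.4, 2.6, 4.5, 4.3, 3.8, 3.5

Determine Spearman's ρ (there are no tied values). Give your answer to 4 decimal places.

Rank rainfall: 3, 2, 5, 6, 4, 1
Rank yield: 5, 1, 6, 4, 3, 2
d = rank(rainfall) − rank(yield): -2, 1, -1, 2, 1, -1; Σd² = 12
ρ = 1 − 6Σd² / [n(n²−1)] = 1 − 6×12 / (6×35) = 1 − 72/210 ≈ 0.6571

0.6571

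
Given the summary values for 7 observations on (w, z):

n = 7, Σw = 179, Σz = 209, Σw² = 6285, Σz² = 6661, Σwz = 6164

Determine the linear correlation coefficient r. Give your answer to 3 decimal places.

0.967

r = (nΣwz − ΣwΣz) / √[(nΣw² − (Σw)²)(nΣz² − (Σz)²)]
Numerator: 7×6164 − 179×209 = 5737
Denominator: √[(43995 − 32041)(46627 − 43681)] = √[11954 × 2946] = 5934.3478
r = 5737 / 5934.3478 ≈ 0.967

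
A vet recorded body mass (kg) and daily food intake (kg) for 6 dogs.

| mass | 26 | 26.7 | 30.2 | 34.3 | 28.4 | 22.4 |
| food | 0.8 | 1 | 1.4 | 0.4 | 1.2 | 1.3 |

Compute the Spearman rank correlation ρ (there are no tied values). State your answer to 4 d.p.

Rank mass: 2, 3, 5, 6, 4, 1
Rank food: 2, 3, 6, 1, 4, 5
d = rank(mass) − rank(food): 0, 0, -1, 5, 0, -4; Σd² = 42
ρ = 1 − 6Σd² / [n(n²−1)] = 1 − 6×42 / (6×35) = 1 − 252/210 ≈ -0.2000

-0.2000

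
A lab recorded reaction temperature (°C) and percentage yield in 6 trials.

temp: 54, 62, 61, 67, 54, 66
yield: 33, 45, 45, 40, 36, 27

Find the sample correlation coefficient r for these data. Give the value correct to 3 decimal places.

n = 6, Σx = 364, Σy = 226, Σx² = 22242, Σy² = 8764, Σxy = 13723
nΣxy − ΣxΣy = 82338 − 82264 = 74
nΣx² − (Σx)² = 133452 − 132496 = 956; nΣy² − (Σy)² = 52584 − 51076 = 1508
r = 74 / √(956 × 1508) = 74 / 1200.6865 ≈ 0.062

0.062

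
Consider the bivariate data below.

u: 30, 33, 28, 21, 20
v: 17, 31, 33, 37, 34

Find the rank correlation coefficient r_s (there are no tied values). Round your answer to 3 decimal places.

-0.800

Rank u: 4, 5, 3, 2, 1
Rank v: 1, 2, 3, 5, 4
d = rank(u) − rank(v): 3, 3, 0, -3, -3; Σd² = 36
ρ = 1 − 6Σd² / [n(n²−1)] = 1 − 6×36 / (5×24) = 1 − 216/120 ≈ -0.800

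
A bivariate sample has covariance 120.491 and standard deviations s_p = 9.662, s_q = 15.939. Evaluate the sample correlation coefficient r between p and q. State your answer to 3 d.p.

0.782

r = Cov(p,q) / (s_p · s_q) = 120.491 / (9.662 × 15.939)
  = 120.491 / 154.0026 ≈ 0.782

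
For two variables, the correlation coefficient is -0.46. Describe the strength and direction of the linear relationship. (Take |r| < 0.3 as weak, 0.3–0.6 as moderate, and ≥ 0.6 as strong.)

r = -0.46 < 0 so the relationship is negative.
|r| = 0.46, which falls in the moderate range.

moderate negative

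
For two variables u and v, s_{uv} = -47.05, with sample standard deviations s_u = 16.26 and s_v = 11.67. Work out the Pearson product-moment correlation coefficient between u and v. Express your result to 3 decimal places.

-0.248

r = Cov(u,v) / (s_u · s_v) = -47.05 / (16.26 × 11.67)
  = -47.05 / 189.7542 ≈ -0.248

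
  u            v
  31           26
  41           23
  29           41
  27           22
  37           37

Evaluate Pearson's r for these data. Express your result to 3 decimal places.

n = 5, Σu = 165, Σv = 149, Σu² = 5581, Σv² = 4739, Σuv = 4901
nΣuv − ΣuΣv = 24505 − 24585 = -80
nΣu² − (Σu)² = 27905 − 27225 = 680; nΣv² − (Σv)² = 23695 − 22201 = 1494
r = -80 / √(680 × 1494) = -80 / 1007.9286 ≈ -0.079

-0.079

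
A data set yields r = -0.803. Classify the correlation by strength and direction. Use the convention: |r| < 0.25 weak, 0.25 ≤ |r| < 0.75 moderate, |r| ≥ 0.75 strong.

r = -0.803 < 0 so the relationship is negative.
|r| = 0.803, which falls in the strong range.

strong negative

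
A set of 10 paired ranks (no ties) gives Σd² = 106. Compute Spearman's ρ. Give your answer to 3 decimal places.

0.358

ρ = 1 − 6Σd² / [n(n²−1)] = 1 − 6×106 / (10×99)
  = 1 − 636/990 = 1 − 0.6424 ≈ 0.358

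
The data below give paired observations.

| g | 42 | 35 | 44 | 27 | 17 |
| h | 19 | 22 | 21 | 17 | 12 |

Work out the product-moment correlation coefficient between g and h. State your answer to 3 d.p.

0.860

n = 5, Σg = 165, Σh = 91, Σg² = 5943, Σh² = 1719, Σgh = 3155
nΣgh − ΣgΣh = 15775 − 15015 = 760
nΣg² − (Σg)² = 29715 − 27225 = 2490; nΣh² − (Σh)² = 8595 − 8281 = 314
r = 760 / √(2490 × 314) = 760 / 884.2285 ≈ 0.860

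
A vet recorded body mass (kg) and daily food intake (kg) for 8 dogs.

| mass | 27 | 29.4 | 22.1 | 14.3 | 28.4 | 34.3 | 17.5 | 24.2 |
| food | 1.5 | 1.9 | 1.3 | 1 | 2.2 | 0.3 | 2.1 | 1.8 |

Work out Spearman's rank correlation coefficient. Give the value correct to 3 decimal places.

Rank mass: 5, 7, 3, 1, 6, 8, 2, 4
Rank food: 4, 6, 3, 2, 8, 1, 7, 5
d = rank(mass) − rank(food): 1, 1, 0, -1, -2, 7, -5, -1; Σd² = 82
ρ = 1 − 6Σd² / [n(n²−1)] = 1 − 6×82 / (8×63) = 1 − 492/504 ≈ 0.024

0.024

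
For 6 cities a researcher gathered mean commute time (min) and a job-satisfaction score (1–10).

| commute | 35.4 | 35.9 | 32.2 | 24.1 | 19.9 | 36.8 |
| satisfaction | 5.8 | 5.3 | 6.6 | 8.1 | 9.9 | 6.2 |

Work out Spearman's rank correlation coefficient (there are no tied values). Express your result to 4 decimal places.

Rank commute: 4, 5, 3, 2, 1, 6
Rank satisfaction: 2, 1, 4, 5, 6, 3
d = rank(commute) − rank(satisfaction): 2, 4, -1, -3, -5, 3; Σd² = 64
ρ = 1 − 6Σd² / [n(n²−1)] = 1 − 6×64 / (6×35) = 1 − 384/210 ≈ -0.8286

-0.8286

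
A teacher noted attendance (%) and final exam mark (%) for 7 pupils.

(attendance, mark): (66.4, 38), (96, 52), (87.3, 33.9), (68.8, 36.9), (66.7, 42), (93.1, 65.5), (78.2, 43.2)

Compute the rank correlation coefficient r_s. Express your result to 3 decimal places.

0.500

Rank attendance: 1, 7, 5, 3, 2, 6, 4
Rank mark: 3, 6, 1, 2, 4, 7, 5
d = rank(attendance) − rank(mark): -2, 1, 4, 1, -2, -1, -1; Σd² = 28
ρ = 1 − 6Σd² / [n(n²−1)] = 1 − 6×28 / (7×48) = 1 − 168/336 ≈ 0.500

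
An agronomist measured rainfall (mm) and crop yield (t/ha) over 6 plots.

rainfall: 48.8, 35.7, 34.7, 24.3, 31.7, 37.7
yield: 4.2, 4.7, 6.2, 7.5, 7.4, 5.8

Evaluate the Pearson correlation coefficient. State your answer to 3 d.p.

n = 6, Σx = 212.9, Σy = 35.8, Σx² = 7876.69, Σy² = 222.82, Σxy = 1223.38
nΣxy − ΣxΣy = 7340.28 − 7621.82 = -281.54
nΣx² − (Σx)² = 47260.14 − 45326.41 = 1933.73; nΣy² − (Σy)² = 1336.92 − 1281.64 = 55.28
r = -281.54 / √(1933.73 × 55.28) = -281.54 / 326.9504 ≈ -0.861

-0.861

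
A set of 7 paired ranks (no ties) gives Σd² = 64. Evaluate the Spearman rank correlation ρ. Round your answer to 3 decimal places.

-0.143

ρ = 1 − 6Σd² / [n(n²−1)] = 1 − 6×64 / (7×48)
  = 1 − 384/336 = 1 − 1.1429 ≈ -0.143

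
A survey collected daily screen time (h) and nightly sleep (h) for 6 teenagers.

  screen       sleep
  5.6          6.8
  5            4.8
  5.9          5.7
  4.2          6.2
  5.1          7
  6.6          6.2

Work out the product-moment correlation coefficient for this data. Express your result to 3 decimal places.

0.058

n = 6, Σx = 32.4, Σy = 36.7, Σx² = 178.38, Σy² = 227.65, Σxy = 198.37
nΣxy − ΣxΣy = 1190.22 − 1189.08 = 1.14
nΣx² − (Σx)² = 1070.28 − 1049.76 = 20.52; nΣy² − (Σy)² = 1365.9 − 1346.89 = 19.01
r = 1.14 / √(20.52 × 19.01) = 1.14 / 19.7506 ≈ 0.058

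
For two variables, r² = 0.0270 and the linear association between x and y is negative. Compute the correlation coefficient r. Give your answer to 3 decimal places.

|r| = √0.0270 = 0.164
The association is negative, so r = −0.164.

-0.164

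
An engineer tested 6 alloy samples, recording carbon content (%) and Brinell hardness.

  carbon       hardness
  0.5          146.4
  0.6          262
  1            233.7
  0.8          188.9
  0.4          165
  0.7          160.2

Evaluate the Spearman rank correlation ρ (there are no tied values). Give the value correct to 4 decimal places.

0.4286

Rank carbon: 2, 3, 6, 5, 1, 4
Rank hardness: 1, 6, 5, 4, 3, 2
d = rank(carbon) − rank(hardness): 1, -3, 1, 1, -2, 2; Σd² = 20
ρ = 1 − 6Σd² / [n(n²−1)] = 1 − 6×20 / (6×35) = 1 − 120/210 ≈ 0.4286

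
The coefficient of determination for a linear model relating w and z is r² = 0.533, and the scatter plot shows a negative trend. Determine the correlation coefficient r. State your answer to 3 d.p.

|r| = √0.533 = 0.730
The association is negative, so r = −0.730.

-0.730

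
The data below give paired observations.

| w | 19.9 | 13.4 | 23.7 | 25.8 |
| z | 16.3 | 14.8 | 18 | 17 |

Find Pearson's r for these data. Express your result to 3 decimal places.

0.893

n = 4, Σw = 82.8, Σz = 66.1, Σw² = 1802.9, Σz² = 1097.73, Σwz = 1387.89
nΣwz − ΣwΣz = 5551.56 − 5473.08 = 78.48
nΣw² − (Σw)² = 7211.6 − 6855.84 = 355.76; nΣz² − (Σz)² = 4390.92 − 4369.21 = 21.71
r = 78.48 / √(355.76 × 21.71) = 78.48 / 87.8837 ≈ 0.893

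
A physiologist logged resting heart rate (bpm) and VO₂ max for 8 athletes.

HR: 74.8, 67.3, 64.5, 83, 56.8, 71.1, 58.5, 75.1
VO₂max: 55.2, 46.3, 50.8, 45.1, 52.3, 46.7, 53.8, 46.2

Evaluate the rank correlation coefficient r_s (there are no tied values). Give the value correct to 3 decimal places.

Rank HR: 6, 4, 3, 8, 1, 5, 2, 7
Rank VO₂max: 8, 3, 5, 1, 6, 4, 7, 2
d = rank(HR) − rank(VO₂max): -2, 1, -2, 7, -5, 1, -5, 5; Σd² = 134
ρ = 1 − 6Σd² / [n(n²−1)] = 1 − 6×134 / (8×63) = 1 − 804/504 ≈ -0.595

-0.595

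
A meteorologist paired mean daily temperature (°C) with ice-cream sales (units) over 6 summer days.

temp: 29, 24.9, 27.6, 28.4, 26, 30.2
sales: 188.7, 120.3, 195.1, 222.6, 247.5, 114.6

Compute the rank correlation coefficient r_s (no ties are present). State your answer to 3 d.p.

-0.371

Rank temp: 5, 1, 3, 4, 2, 6
Rank sales: 3, 2, 4, 5, 6, 1
d = rank(temp) − rank(sales): 2, -1, -1, -1, -4, 5; Σd² = 48
ρ = 1 − 6Σd² / [n(n²−1)] = 1 − 6×48 / (6×35) = 1 − 288/210 ≈ -0.371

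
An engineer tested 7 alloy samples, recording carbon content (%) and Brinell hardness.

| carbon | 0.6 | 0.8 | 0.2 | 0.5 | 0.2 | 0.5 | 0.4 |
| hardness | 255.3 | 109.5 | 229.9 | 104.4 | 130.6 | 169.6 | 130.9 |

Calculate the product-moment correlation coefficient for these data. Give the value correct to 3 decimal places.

-0.187

n = 7, Σx = 3.2, Σy = 1130.2, Σx² = 1.74, Σy² = 203877.04, Σxy = 502.24
nΣxy − ΣxΣy = 3515.68 − 3616.64 = -100.96
nΣx² − (Σx)² = 12.18 − 10.24 = 1.94; nΣy² − (Σy)² = 1427139.28 − 1277352.04 = 149787.24
r = -100.96 / √(1.94 × 149787.24) = -100.96 / 539.0614 ≈ -0.187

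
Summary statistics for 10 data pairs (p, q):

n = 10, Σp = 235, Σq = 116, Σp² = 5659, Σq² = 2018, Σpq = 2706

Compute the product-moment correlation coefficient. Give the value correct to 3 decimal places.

r = (nΣpq − ΣpΣq) / √[(nΣp² − (Σp)²)(nΣq² − (Σq)²)]
Numerator: 10×2706 − 235×116 = -200
Denominator: √[(56590 − 55225)(20180 − 13456)] = √[1365 × 6724] = 3029.5643
r = -200 / 3029.5643 ≈ -0.066

-0.066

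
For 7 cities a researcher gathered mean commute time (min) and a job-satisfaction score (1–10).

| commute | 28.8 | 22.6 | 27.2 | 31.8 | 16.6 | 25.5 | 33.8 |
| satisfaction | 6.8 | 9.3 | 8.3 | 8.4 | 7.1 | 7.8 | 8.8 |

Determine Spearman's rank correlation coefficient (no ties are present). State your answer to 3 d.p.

0.214

Rank commute: 5, 2, 4, 6, 1, 3, 7
Rank satisfaction: 1, 7, 4, 5, 2, 3, 6
d = rank(commute) − rank(satisfaction): 4, -5, 0, 1, -1, 0, 1; Σd² = 44
ρ = 1 − 6Σd² / [n(n²−1)] = 1 − 6×44 / (7×48) = 1 − 264/336 ≈ 0.214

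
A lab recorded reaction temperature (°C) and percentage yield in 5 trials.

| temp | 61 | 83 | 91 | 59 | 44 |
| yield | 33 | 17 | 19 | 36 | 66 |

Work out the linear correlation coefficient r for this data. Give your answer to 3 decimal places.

-0.919

n = 5, Σx = 338, Σy = 171, Σx² = 24308, Σy² = 7391, Σxy = 10181
nΣxy − ΣxΣy = 50905 − 57798 = -6893
nΣx² − (Σx)² = 121540 − 114244 = 7296; nΣy² − (Σy)² = 36955 − 29241 = 7714
r = -6893 / √(7296 × 7714) = -6893 / 7502.0893 ≈ -0.919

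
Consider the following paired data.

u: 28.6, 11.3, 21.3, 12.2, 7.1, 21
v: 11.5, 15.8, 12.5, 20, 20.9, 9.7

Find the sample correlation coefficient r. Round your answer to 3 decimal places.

n = 6, Σu = 101.5, Σv = 90.4, Σu² = 2039.59, Σv² = 1469.04, Σuv = 1369.78
nΣuv − ΣuΣv = 8218.68 − 9175.6 = -956.92
nΣu² − (Σu)² = 12237.54 − 10302.25 = 1935.29; nΣv² − (Σv)² = 8814.24 − 8172.16 = 642.08
r = -956.92 / √(1935.29 × 642.08) = -956.92 / 1114.7246 ≈ -0.858

-0.858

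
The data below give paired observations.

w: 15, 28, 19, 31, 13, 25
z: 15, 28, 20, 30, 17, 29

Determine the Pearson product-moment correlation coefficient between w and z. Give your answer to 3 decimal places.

n = 6, Σw = 131, Σz = 139, Σw² = 3125, Σz² = 3439, Σwz = 3265
nΣwz − ΣwΣz = 19590 − 18209 = 1381
nΣw² − (Σw)² = 18750 − 17161 = 1589; nΣz² − (Σz)² = 20634 − 19321 = 1313
r = 1381 / √(1589 × 1313) = 1381 / 1444.4227 ≈ 0.956

0.956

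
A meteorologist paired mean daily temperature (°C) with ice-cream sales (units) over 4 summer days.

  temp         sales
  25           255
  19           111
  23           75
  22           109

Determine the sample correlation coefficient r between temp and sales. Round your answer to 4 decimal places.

0.6154

n = 4, Σx = 89, Σy = 550, Σx² = 1999, Σy² = 94852, Σxy = 12607
nΣxy − ΣxΣy = 50428 − 48950 = 1478
nΣx² − (Σx)² = 7996 − 7921 = 75; nΣy² − (Σy)² = 379408 − 302500 = 76908
r = 1478 / √(75 × 76908) = 1478 / 2401.6869 ≈ 0.6154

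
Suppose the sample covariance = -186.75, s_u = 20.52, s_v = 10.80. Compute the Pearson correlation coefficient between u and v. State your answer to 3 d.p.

r = Cov(u,v) / (s_u · s_v) = -186.75 / (20.52 × 10.80)
  = -186.75 / 221.6160 ≈ -0.843

-0.843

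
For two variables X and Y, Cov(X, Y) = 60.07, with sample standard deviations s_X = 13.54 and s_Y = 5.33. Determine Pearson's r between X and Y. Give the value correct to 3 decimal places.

0.832

r = Cov(X,Y) / (s_X · s_Y) = 60.07 / (13.54 × 5.33)
  = 60.07 / 72.1682 ≈ 0.832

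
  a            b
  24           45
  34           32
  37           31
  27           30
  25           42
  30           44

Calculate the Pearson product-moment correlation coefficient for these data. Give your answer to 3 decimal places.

n = 6, Σa = 177, Σb = 224, Σa² = 5355, Σb² = 8610, Σab = 6495
nΣab − ΣaΣb = 38970 − 39648 = -678
nΣa² − (Σa)² = 32130 − 31329 = 801; nΣb² − (Σb)² = 51660 − 50176 = 1484
r = -678 / √(801 × 1484) = -678 / 1090.2679 ≈ -0.622

-0.622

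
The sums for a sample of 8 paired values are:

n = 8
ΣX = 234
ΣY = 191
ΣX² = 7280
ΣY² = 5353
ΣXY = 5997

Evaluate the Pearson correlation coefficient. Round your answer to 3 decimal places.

0.698

r = (nΣXY − ΣXΣY) / √[(nΣX² − (ΣX)²)(nΣY² − (ΣY)²)]
Numerator: 8×5997 − 234×191 = 3282
Denominator: √[(58240 − 54756)(42824 − 36481)] = √[3484 × 6343] = 4700.9586
r = 3282 / 4700.9586 ≈ 0.698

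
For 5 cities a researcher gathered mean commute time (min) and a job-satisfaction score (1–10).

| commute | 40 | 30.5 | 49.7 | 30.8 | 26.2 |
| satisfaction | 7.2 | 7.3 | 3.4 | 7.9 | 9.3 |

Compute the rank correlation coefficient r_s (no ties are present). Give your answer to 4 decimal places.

-0.9000

Rank commute: 4, 2, 5, 3, 1
Rank satisfaction: 2, 3, 1, 4, 5
d = rank(commute) − rank(satisfaction): 2, -1, 4, -1, -4; Σd² = 38
ρ = 1 − 6Σd² / [n(n²−1)] = 1 − 6×38 / (5×24) = 1 − 228/120 ≈ -0.9000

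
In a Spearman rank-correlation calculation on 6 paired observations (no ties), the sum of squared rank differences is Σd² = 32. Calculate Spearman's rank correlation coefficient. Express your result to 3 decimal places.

ρ = 1 − 6Σd² / [n(n²−1)] = 1 − 6×32 / (6×35)
  = 1 − 192/210 = 1 − 0.9143 ≈ 0.086

0.086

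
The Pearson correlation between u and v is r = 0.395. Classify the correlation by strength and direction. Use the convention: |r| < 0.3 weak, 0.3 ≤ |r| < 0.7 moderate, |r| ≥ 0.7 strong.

moderate positive

r = 0.395 > 0 so the relationship is positive.
|r| = 0.395, which falls in the moderate range.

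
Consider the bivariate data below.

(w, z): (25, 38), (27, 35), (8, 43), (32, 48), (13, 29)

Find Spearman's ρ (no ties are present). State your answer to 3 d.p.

Rank w: 3, 4, 1, 5, 2
Rank z: 3, 2, 4, 5, 1
d = rank(w) − rank(z): 0, 2, -3, 0, 1; Σd² = 14
ρ = 1 − 6Σd² / [n(n²−1)] = 1 − 6×14 / (5×24) = 1 − 84/120 ≈ 0.300

0.300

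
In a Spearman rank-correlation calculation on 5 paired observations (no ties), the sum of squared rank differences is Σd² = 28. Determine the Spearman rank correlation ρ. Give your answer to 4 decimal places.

-0.4000

ρ = 1 − 6Σd² / [n(n²−1)] = 1 − 6×28 / (5×24)
  = 1 − 168/120 = 1 − 1.40000 ≈ -0.4000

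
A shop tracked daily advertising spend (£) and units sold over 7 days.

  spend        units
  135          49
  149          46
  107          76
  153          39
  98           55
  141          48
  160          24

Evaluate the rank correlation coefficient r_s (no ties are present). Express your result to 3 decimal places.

Rank spend: 3, 5, 2, 6, 1, 4, 7
Rank units: 5, 3, 7, 2, 6, 4, 1
d = rank(spend) − rank(units): -2, 2, -5, 4, -5, 0, 6; Σd² = 110
ρ = 1 − 6Σd² / [n(n²−1)] = 1 − 6×110 / (7×48) = 1 − 660/336 ≈ -0.964

-0.964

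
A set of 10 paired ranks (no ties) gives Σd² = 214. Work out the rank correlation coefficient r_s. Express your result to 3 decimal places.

-0.297

ρ = 1 − 6Σd² / [n(n²−1)] = 1 − 6×214 / (10×99)
  = 1 − 1284/990 = 1 − 1.2970 ≈ -0.297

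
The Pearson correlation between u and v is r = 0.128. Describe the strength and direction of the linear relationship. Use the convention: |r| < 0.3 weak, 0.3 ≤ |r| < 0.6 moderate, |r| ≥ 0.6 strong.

weak positive

r = 0.128 > 0 so the relationship is positive.
|r| = 0.128, which falls in the weak range.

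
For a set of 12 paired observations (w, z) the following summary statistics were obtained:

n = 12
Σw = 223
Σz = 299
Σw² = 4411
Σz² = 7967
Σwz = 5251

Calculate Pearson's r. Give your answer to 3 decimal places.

r = (nΣwz − ΣwΣz) / √[(nΣw² − (Σw)²)(nΣz² − (Σz)²)]
Numerator: 12×5251 − 223×299 = -3665
Denominator: √[(52932 − 49729)(95604 − 89401)] = √[3203 × 6203] = 4457.3769
r = -3665 / 4457.3769 ≈ -0.822

-0.822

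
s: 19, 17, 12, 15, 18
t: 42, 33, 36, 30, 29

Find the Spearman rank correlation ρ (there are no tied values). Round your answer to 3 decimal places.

0.100

Rank s: 5, 3, 1, 2, 4
Rank t: 5, 3, 4, 2, 1
d = rank(s) − rank(t): 0, 0, -3, 0, 3; Σd² = 18
ρ = 1 − 6Σd² / [n(n²−1)] = 1 − 6×18 / (5×24) = 1 − 108/120 ≈ 0.100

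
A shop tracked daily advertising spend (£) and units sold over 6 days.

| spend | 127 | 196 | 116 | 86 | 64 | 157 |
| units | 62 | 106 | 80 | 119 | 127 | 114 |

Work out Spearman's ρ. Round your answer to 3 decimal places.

-0.543

Rank spend: 4, 6, 3, 2, 1, 5
Rank units: 1, 3, 2, 5, 6, 4
d = rank(spend) − rank(units): 3, 3, 1, -3, -5, 1; Σd² = 54
ρ = 1 − 6Σd² / [n(n²−1)] = 1 − 6×54 / (6×35) = 1 − 324/210 ≈ -0.543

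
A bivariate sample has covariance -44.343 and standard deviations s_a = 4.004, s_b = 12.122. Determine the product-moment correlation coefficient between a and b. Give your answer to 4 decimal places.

-0.9136

r = Cov(a,b) / (s_a · s_b) = -44.343 / (4.004 × 12.122)
  = -44.343 / 48.5365 ≈ -0.9136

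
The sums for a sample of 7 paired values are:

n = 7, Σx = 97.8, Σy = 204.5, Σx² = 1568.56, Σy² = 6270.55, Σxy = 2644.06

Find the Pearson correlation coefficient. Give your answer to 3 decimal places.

r = (nΣxy − ΣxΣy) / √[(nΣx² − (Σx)²)(nΣy² − (Σy)²)]
Numerator: 7×2644.06 − 97.8×204.5 = -1491.68
Denominator: √[(10979.92 − 9564.84)(43893.85 − 41820.25)] = √[1415.08 × 2073.6] = 1712.9827
r = -1491.68 / 1712.9827 ≈ -0.871

-0.871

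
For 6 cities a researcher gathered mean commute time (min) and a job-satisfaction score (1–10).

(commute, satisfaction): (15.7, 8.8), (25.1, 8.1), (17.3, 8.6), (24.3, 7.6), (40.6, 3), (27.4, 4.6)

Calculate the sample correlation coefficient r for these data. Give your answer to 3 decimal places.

n = 6, Σx = 150.4, Σy = 40.7, Σx² = 4165.4, Σy² = 304.93, Σxy = 922.77
nΣxy − ΣxΣy = 5536.62 − 6121.28 = -584.66
nΣx² − (Σx)² = 24992.4 − 22620.16 = 2372.24; nΣy² − (Σy)² = 1829.58 − 1656.49 = 173.09
r = -584.66 / √(2372.24 × 173.09) = -584.66 / 640.7894 ≈ -0.912

-0.912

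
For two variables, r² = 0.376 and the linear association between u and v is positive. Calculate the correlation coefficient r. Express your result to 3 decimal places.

|r| = √0.376 = 0.613
The association is positive, so r = 0.613.

0.613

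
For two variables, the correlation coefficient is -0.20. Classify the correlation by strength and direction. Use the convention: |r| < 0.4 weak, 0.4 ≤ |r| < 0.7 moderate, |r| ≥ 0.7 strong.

weak negative

r = -0.20 < 0 so the relationship is negative.
|r| = 0.20, which falls in the weak range.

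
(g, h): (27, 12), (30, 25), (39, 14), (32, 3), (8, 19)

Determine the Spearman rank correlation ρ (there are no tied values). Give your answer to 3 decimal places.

Rank g: 2, 3, 5, 4, 1
Rank h: 2, 5, 3, 1, 4
d = rank(g) − rank(h): 0, -2, 2, 3, -3; Σd² = 26
ρ = 1 − 6Σd² / [n(n²−1)] = 1 − 6×26 / (5×24) = 1 − 156/120 ≈ -0.300

-0.300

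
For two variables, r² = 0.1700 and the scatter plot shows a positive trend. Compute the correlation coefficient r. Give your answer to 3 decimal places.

0.412

|r| = √0.1700 = 0.412
The association is positive, so r = 0.412.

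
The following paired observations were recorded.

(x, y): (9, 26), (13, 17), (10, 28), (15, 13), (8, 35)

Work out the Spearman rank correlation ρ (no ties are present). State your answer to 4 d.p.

Rank x: 2, 4, 3, 5, 1
Rank y: 3, 2, 4, 1, 5
d = rank(x) − rank(y): -1, 2, -1, 4, -4; Σd² = 38
ρ = 1 − 6Σd² / [n(n²−1)] = 1 − 6×38 / (5×24) = 1 − 228/120 ≈ -0.9000

-0.9000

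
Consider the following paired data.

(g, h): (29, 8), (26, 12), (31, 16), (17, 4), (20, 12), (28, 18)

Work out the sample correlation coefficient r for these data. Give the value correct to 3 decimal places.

0.642

n = 6, Σg = 151, Σh = 70, Σg² = 3951, Σh² = 948, Σgh = 1852
nΣgh − ΣgΣh = 11112 − 10570 = 542
nΣg² − (Σg)² = 23706 − 22801 = 905; nΣh² − (Σh)² = 5688 − 4900 = 788
r = 542 / √(905 × 788) = 542 / 844.4762 ≈ 0.642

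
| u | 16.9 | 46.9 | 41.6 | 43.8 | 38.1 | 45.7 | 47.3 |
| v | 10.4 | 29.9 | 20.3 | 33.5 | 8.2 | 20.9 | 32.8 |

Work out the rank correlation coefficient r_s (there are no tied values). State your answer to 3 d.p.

Rank u: 1, 6, 3, 4, 2, 5, 7
Rank v: 2, 5, 3, 7, 1, 4, 6
d = rank(u) − rank(v): -1, 1, 0, -3, 1, 1, 1; Σd² = 14
ρ = 1 − 6Σd² / [n(n²−1)] = 1 − 6×14 / (7×48) = 1 − 84/336 ≈ 0.750

0.750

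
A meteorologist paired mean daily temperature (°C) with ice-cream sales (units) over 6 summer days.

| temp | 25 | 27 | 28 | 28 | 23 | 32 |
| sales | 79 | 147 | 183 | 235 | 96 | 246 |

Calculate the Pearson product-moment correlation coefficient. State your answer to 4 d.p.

n = 6, Σx = 163, Σy = 986, Σx² = 4475, Σy² = 186296, Σxy = 27728
nΣxy − ΣxΣy = 166368 − 160718 = 5650
nΣx² − (Σx)² = 26850 − 26569 = 281; nΣy² − (Σy)² = 1117776 − 972196 = 145580
r = 5650 / √(281 × 145580) = 5650 / 6395.9346 ≈ 0.8834

0.8834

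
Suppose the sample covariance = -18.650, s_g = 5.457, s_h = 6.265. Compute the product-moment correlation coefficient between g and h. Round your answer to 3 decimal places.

r = Cov(g,h) / (s_g · s_h) = -18.650 / (5.457 × 6.265)
  = -18.650 / 34.1881 ≈ -0.546

-0.546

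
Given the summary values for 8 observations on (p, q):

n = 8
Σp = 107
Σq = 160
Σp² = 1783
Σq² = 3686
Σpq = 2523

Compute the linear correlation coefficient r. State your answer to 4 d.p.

0.9262

r = (nΣpq − ΣpΣq) / √[(nΣp² − (Σp)²)(nΣq² − (Σq)²)]
Numerator: 8×2523 − 107×160 = 3064
Denominator: √[(14264 − 11449)(29488 − 25600)] = √[2815 × 3888] = 3308.2805
r = 3064 / 3308.2805 ≈ 0.9262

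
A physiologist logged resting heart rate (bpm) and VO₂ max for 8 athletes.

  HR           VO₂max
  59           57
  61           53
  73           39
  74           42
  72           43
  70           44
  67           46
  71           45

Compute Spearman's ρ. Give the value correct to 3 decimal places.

Rank HR: 1, 2, 7, 8, 6, 4, 3, 5
Rank VO₂max: 8, 7, 1, 2, 3, 4, 6, 5
d = rank(HR) − rank(VO₂max): -7, -5, 6, 6, 3, 0, -3, 0; Σd² = 164
ρ = 1 − 6Σd² / [n(n²−1)] = 1 − 6×164 / (8×63) = 1 − 984/504 ≈ -0.952

-0.952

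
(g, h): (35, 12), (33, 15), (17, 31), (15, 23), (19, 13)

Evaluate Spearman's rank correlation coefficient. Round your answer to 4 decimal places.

Rank g: 5, 4, 2, 1, 3
Rank h: 1, 3, 5, 4, 2
d = rank(g) − rank(h): 4, 1, -3, -3, 1; Σd² = 36
ρ = 1 − 6Σd² / [n(n²−1)] = 1 − 6×36 / (5×24) = 1 − 216/120 ≈ -0.8000

-0.8000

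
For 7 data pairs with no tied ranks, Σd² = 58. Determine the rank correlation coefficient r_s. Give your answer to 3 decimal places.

-0.036

ρ = 1 − 6Σd² / [n(n²−1)] = 1 − 6×58 / (7×48)
  = 1 − 348/336 = 1 − 1.0357 ≈ -0.036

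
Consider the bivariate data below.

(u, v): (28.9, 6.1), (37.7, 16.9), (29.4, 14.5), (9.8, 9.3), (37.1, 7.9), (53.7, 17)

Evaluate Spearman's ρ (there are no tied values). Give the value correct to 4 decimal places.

0.7143

Rank u: 2, 5, 3, 1, 4, 6
Rank v: 1, 5, 4, 3, 2, 6
d = rank(u) − rank(v): 1, 0, -1, -2, 2, 0; Σd² = 10
ρ = 1 − 6Σd² / [n(n²−1)] = 1 − 6×10 / (6×35) = 1 − 60/210 ≈ 0.7143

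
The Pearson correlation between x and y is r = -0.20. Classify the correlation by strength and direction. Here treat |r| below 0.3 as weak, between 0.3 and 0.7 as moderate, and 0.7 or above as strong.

r = -0.20 < 0 so the relationship is negative.
|r| = 0.20, which falls in the weak range.

weak negative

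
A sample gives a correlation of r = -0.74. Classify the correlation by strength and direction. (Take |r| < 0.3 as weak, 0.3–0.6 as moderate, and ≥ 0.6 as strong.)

r = -0.74 < 0 so the relationship is negative.
|r| = 0.74, which falls in the strong range.

strong negative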